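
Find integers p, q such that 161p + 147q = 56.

Step 1: Check solvability.
gcd(161, 147) = 7
Since 7 divides 56, solutions exist.

Step 2: Apply extended Euclidean algorithm to find gcd.
We find integers such that 161*x0 + 147*y0 = 7

Step 3: Scale the particular solution.
Multiply by 56/7 = 8:
p = -80, q = 88

Step 4: Verify.
161*(-80) + 147*(88) = 56 = 56 ✓

p = -80, q = 88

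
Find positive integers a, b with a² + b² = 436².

We need a² + b² = 436² = 190096.
Trying: 364² + 240² = 132496 + 57600 = 190096 ✓

(364, 240, 436)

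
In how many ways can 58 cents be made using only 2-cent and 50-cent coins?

We need non-negative integers (x, y) with 2x + 50y = 58.
For each x from 0 to 29, check if (58 - 2x) is a non-negative multiple of 50.
Solutions (x, y): (4,1), (29,0)
Count: 2

2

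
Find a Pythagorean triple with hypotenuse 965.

We need a² + b² = 965² = 931225.
Trying: 387² + 884² = 149769 + 781456 = 931225 ✓

(387, 884, 965)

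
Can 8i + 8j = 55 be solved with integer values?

Step 1: Compute gcd(8, 8).
gcd(8, 8) = 8

Step 2: Check divisibility.
Does 8 divide 55? 55 = 8 x 6 + 7, so no.

By the theorem on linear Diophantine equations, 8i + 8j = 55 has integer solutions if and only if gcd(8, 8) divides 55. Since 8 does not divide 55, no solutions exist.

No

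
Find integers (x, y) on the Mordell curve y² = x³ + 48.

Try small integer x values and check whether x³ + 48 is a perfect square.
x = 1: x³ + 48 = 1³ + 48 = 1 + 48 = 49
Is 49 a perfect square? 7² = 49 ✓
So (x, y) = (1, -7) is a solution.

x = 1, y = -7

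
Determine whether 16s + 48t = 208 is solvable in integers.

Step 1: Compute gcd(16, 48).
gcd(16, 48) = 16

Step 2: Check divisibility.
Does 16 divide 208? 208 = 16 x 13, so yes.

By the theorem on linear Diophantine equations, 16s + 48t = 208 has integer solutions if and only if gcd(16, 48) divides 208. Since 16 | 208, solutions exist.

Yes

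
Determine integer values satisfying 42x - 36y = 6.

Step 1: Check solvability.
gcd(42, 36) = 6
Since 6 divides 6, solutions exist.

Step 2: Apply extended Euclidean algorithm to find gcd.
We find integers such that 42*x0 + 36*y0 = 6

Step 3: Scale the particular solution.
Multiply by 6/6 = 1:
x = 1, y = 1

Step 4: Verify.
42*(1) - 36*(1) = 6 = 6 ✓

x = 1, y = 1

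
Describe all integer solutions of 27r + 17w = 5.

Step 1: Compute gcd(27, 17) = 1.
Since 1 divides 5, solutions exist.

Step 2: Find a particular solution using extended Euclidean algorithm.
We get r₀ = -25, w₀ = 40.
Check: 27*-25 + 17*40 = 5 = 5 ✓

Step 3: Write the general solution.
r = -25 + (17/1)t = -25 + 17t
w = 40 - (27/1)t = 40 - 27t
for any integer t.

r = -25 + 17t, w = 40 - 27t for integer t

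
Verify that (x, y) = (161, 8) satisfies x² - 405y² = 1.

Compute x² = 161² = 25921
Compute 405y² = 405·8² = 405·64 = 25920
x² - 405y² = 25921 - 25920 = 1
Since this equals 1, (161, 8) is a solution.

Yes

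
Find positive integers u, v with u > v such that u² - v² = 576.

Factor: u² - v² = (u+v)(u-v) = 576.
We need two factors of 576 with the same parity.
Use u+v = 288 and u-v = 2 (product 288·2 = 576).
Adding: 2u = 290, so u = 145.
Subtracting: 2v = 286, so v = 143.
Check: 145² - 143² = 21025 - 20449 = 576 ✓

u = 145, v = 143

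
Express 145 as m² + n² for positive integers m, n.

We need to find integers m, n > 0 such that m² + n² = 145.
Trying m = 1: n² = 145 - 1² = 145 - 1 = 144
n = 12
Check: 1² + 12² = 1 + 144 = 145 ✓

145 = 1² + 12²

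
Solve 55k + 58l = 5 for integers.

Step 1: Check solvability.
gcd(55, 58) = 1
Since 1 divides 5, solutions exist.

Step 2: Apply extended Euclidean algorithm to find gcd.
We find integers such that 55*x0 + 58*y0 = 1

Step 3: Scale the particular solution.
Multiply by 5/1 = 5:
k = 95, l = -90

Step 4: Verify.
55*(95) + 58*(-90) = 5 = 5 ✓

k = 95, l = -90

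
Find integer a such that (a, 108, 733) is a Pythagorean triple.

a² = c² - b² = 733² - 108² = 537289 - 11664 = 525625
a = sqrt(525625) = 725

725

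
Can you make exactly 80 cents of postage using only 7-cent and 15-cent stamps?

We need non-negative x, y with 7x + 15y = 80.
gcd(7, 15) = 1 divides 80, so integer solutions exist.
Search for a non-negative one: x = 5 gives 15y = 80 - 35 = 45, so y = 3.
Check: 7·5 + 15·3 = 80 ✓

Yes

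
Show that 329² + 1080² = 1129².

Compute a² + b² = 329² + 1080² = 108241 + 1166400 = 1274641
Compute c² = 1129² = 1274641
Since 1274641 = 1274641, confirmed.

Yes, it is a Pythagorean triple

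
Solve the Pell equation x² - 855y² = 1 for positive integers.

We seek the smallest positive integers (x, y) with x² - 855y² = 1, i.e., x² = 855y² + 1.
Try successive y values:
y = 1: x² = 855·1² + 1 = 856, not a perfect square
y = 2: x² = 855·2² + 1 = 3421, not a perfect square
y = 3: x² = 855·3² + 1 = 7696, not a perfect square
... continuing the search (or via continued fractions) ...
y = 104: x² = 855·104² + 1 = 9247681, x = 3041 ✓

Verify: 3041² - 855·104² = 9247681 - 9247680 = 1 ✓

x = 3041, y = 104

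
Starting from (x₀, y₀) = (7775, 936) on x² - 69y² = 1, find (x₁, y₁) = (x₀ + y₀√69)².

Solutions to x² - Dy² = 1 are generated by powers of (x₀ + y₀√D).
The next solution satisfies x₁ + y₁√69 = (x₀ + y₀√69)², giving:
x₁ = x₀² + 69y₀² = 7775² + 69·936² = 60450625 + 60450624 = 120901249
y₁ = 2x₀y₀ = 2·7775·936 = 14554800

Verify: 120901249² - 69·14554800² = 14617112009760001 - 14617112009760000 = 1 ✓

x = 120901249, y = 14554800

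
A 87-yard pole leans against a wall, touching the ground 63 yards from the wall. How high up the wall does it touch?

The ladder, wall, and ground form a right triangle with hypotenuse 87 and one leg 63.
By the Pythagorean theorem: h² = 87² - 63² = 7569 - 3969 = 3600
h = √3600 = 60 yards

60 yards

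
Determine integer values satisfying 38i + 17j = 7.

Step 1: Check solvability.
gcd(38, 17) = 1
Since 1 divides 7, solutions exist.

Step 2: Apply extended Euclidean algorithm to find gcd.
We find integers such that 38*x0 + 17*y0 = 1

Step 3: Scale the particular solution.
Multiply by 7/1 = 7:
i = -28, j = 63

Step 4: Verify.
38*(-28) + 17*(63) = 7 = 7 ✓

i = -28, j = 63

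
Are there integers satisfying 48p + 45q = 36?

Step 1: Compute gcd(48, 45).
gcd(48, 45) = 3

Step 2: Check divisibility.
Does 3 divide 36? 36 = 3 x 12, so yes.

By the theorem on linear Diophantine equations, 48p + 45q = 36 has integer solutions if and only if gcd(48, 45) divides 36. Since 3 | 36, solutions exist.

Yes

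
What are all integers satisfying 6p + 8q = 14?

Step 1: Compute gcd(6, 8) = 2.
Since 2 divides 14, solutions exist.

Step 2: Find a particular solution using extended Euclidean algorithm.
We get p₀ = -7, q₀ = 7.
Check: 6*-7 + 8*7 = 14 = 14 ✓

Step 3: Write the general solution.
p = -7 + (8/2)t = -7 + 4t
q = 7 - (6/2)t = 7 - 3t
for any integer t.

p = -7 + 4t, q = 7 - 3t for integer t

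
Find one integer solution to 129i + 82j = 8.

Step 1: Check solvability.
gcd(129, 82) = 1
Since 1 divides 8, solutions exist.

Step 2: Apply extended Euclidean algorithm to find gcd.
We find integers such that 129*x0 + 82*y0 = 1

Step 3: Scale the particular solution.
Multiply by 8/1 = 8:
i = 56, j = -88

Step 4: Verify.
129*(56) + 82*(-88) = 8 = 8 ✓

i = 56, j = -88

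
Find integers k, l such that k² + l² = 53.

We need to find integers k, l > 0 such that k² + l² = 53.
Trying k = 2: l² = 53 - 2² = 53 - 4 = 49
l = 7
Check: 2² + 7² = 4 + 49 = 53 ✓

53 = 2² + 7²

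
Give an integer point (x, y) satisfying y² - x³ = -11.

Try small integer x values and check whether x³ - 11 is a perfect square.
x = 15: x³ - 11 = 15³ - 11 = 3375 - 11 = 3364
Is 3364 a perfect square? 58² = 3364 ✓
So (x, y) = (15, 58) is a solution.

x = 15, y = 58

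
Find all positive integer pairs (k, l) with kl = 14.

The positive divisors of 14 are: 1, 2, 7, 14.
Each divisor d gives the pair (d, 14/d):
(1, 14), (2, 7), (7, 2), (14, 1)

(1, 14), (2, 7), (7, 2), (14, 1)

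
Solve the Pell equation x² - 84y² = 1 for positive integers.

We seek the smallest positive integers (x, y) with x² - 84y² = 1, i.e., x² = 84y² + 1.
Try successive y values:
y = 1: x² = 84·1² + 1 = 85, not a perfect square
y = 2: x² = 84·2² + 1 = 337, not a perfect square
y = 3: x² = 84·3² + 1 = 757, not a perfect square
... continuing the search (or via continued fractions) ...
y = 6: x² = 84·6² + 1 = 3025, x = 55 ✓

Verify: 55² - 84·6² = 3025 - 3024 = 1 ✓

x = 55, y = 6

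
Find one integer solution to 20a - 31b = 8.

Step 1: Check solvability.
gcd(20, 31) = 1
Since 1 divides 8, solutions exist.

Step 2: Apply extended Euclidean algorithm to find gcd.
We find integers such that 20*x0 + 31*y0 = 1

Step 3: Scale the particular solution.
Multiply by 8/1 = 8:
a = 112, b = 72

Step 4: Verify.
20*(112) - 31*(72) = 8 = 8 ✓

a = 112, b = 72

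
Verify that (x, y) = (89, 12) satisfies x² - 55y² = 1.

Compute x² = 89² = 7921
Compute 55y² = 55·12² = 55·144 = 7920
x² - 55y² = 7921 - 7920 = 1
Since this equals 1, (89, 12) is a solution.

Yes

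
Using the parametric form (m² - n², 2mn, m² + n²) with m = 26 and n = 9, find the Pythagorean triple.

a = m² - n² = 26² - 9² = 676 - 81 = 595
b = 2mn = 2·26·9 = 468
c = m² + n² = 676 + 81 = 757
Verify: 595² + 468² = 354025 + 219024 = 573049 = 757² ✓

(595, 468, 757)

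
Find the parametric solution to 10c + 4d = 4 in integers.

Step 1: Compute gcd(10, 4) = 2.
Since 2 divides 4, solutions exist.

Step 2: Find a particular solution using extended Euclidean algorithm.
We get c₀ = 2, d₀ = -4.
Check: 10*2 + 4*-4 = 4 = 4 ✓

Step 3: Write the general solution.
c = 2 + (4/2)t = 2 + 2t
d = -4 - (10/2)t = -4 - 5t
for any integer t.

c = 2 + 2t, d = -4 - 5t for integer t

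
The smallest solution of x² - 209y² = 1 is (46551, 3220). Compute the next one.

Solutions to x² - Dy² = 1 are generated by powers of (x₀ + y₀√D).
The next solution satisfies x₁ + y₁√209 = (x₀ + y₀√209)², giving:
x₁ = x₀² + 209y₀² = 46551² + 209·3220² = 2166995601 + 2166995600 = 4333991201
y₁ = 2x₀y₀ = 2·46551·3220 = 299788440

Verify: 4333991201² - 209·299788440² = 18783479730345422401 - 18783479730345422400 = 1 ✓

x = 4333991201, y = 299788440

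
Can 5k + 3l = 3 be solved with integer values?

Step 1: Compute gcd(5, 3).
gcd(5, 3) = 1

Step 2: Check divisibility.
Does 1 divide 3? 3 = 1 x 3, so yes.

By the theorem on linear Diophantine equations, 5k + 3l = 3 has integer solutions if and only if gcd(5, 3) divides 3. Since 1 | 3, solutions exist.

Yes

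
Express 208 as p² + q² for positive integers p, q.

We need to find integers p, q > 0 such that p² + q² = 208.
Trying p = 8: q² = 208 - 8² = 208 - 64 = 144
q = 12
Check: 8² + 12² = 64 + 144 = 208 ✓

208 = 8² + 12²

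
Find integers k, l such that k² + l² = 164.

We need to find integers k, l > 0 such that k² + l² = 164.
Trying k = 8: l² = 164 - 8² = 164 - 64 = 100
l = 10
Check: 8² + 10² = 64 + 100 = 164 ✓

164 = 8² + 10²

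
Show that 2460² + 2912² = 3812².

Compute a² + b² = 2460² + 2912² = 6051600 + 8479744 = 14531344
Compute c² = 3812² = 14531344
Since 14531344 = 14531344, confirmed.

Yes, it is a Pythagorean triple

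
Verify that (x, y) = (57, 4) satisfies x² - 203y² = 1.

Compute x² = 57² = 3249
Compute 203y² = 203·4² = 203·16 = 3248
x² - 203y² = 3249 - 3248 = 1
Since this equals 1, (57, 4) is a solution.

Yes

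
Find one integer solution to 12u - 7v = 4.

Step 1: Check solvability.
gcd(12, 7) = 1
Since 1 divides 4, solutions exist.

Step 2: Apply extended Euclidean algorithm to find gcd.
We find integers such that 12*x0 + 7*y0 = 1

Step 3: Scale the particular solution.
Multiply by 4/1 = 4:
u = 12, v = 20

Step 4: Verify.
12*(12) - 7*(20) = 4 = 4 ✓

u = 12, v = 20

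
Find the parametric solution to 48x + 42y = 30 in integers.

Step 1: Compute gcd(48, 42) = 6.
Since 6 divides 30, solutions exist.

Step 2: Find a particular solution using extended Euclidean algorithm.
We get x₀ = 5, y₀ = -5.
Check: 48*5 + 42*-5 = 30 = 30 ✓

Step 3: Write the general solution.
x = 5 + (42/6)t = 5 + 7t
y = -5 - (48/6)t = -5 - 8t
for any integer t.

x = 5 + 7t, y = -5 - 8t for integer t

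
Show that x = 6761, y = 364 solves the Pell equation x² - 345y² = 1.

Compute x² = 6761² = 45711121
Compute 345y² = 345·364² = 345·132496 = 45711120
x² - 345y² = 45711121 - 45711120 = 1
Since this equals 1, (6761, 364) is a solution.

Yes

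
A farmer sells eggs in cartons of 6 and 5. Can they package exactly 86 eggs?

We need non-negative a, b with 6a + 5b = 86.
gcd(6, 5) = 1 divides 86.
Try a = 1: 5b = 86 - 6 = 80, so b = 16.
One way: 1 cartons of 6 and 16 cartons of 5.

Yes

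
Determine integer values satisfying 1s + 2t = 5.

Step 1: Check solvability.
gcd(1, 2) = 1
Since 1 divides 5, solutions exist.

Step 2: Apply extended Euclidean algorithm to find gcd.
We find integers such that 1*x0 + 2*y0 = 1

Step 3: Scale the particular solution.
Multiply by 5/1 = 5:
s = 5, t = 0

Step 4: Verify.
1*(5) + 2*(0) = 5 = 5 ✓

s = 5, t = 0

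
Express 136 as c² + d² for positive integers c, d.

We need to find integers c, d > 0 such that c² + d² = 136.
Trying c = 6: d² = 136 - 6² = 136 - 36 = 100
d = 10
Check: 6² + 10² = 36 + 100 = 136 ✓

136 = 6² + 10²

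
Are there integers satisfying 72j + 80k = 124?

Step 1: Compute gcd(72, 80).
gcd(72, 80) = 8

Step 2: Check divisibility.
Does 8 divide 124? 124 = 8 x 15 + 4, so no.

By the theorem on linear Diophantine equations, 72j + 80k = 124 has integer solutions if and only if gcd(72, 80) divides 124. Since 8 does not divide 124, no solutions exist.

No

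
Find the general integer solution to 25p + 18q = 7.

Step 1: Compute gcd(25, 18) = 1.
Since 1 divides 7, solutions exist.

Step 2: Find a particular solution using extended Euclidean algorithm.
We get p₀ = -35, q₀ = 49.
Check: 25*-35 + 18*49 = 7 = 7 ✓

Step 3: Write the general solution.
p = -35 + (18/1)t = -35 + 18t
q = 49 - (25/1)t = 49 - 25t
for any integer t.

p = -35 + 18t, q = 49 - 25t for integer t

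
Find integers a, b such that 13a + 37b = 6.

Step 1: Check solvability.
gcd(13, 37) = 1
Since 1 divides 6, solutions exist.

Step 2: Apply extended Euclidean algorithm to find gcd.
We find integers such that 13*x0 + 37*y0 = 1

Step 3: Scale the particular solution.
Multiply by 6/1 = 6:
a = -102, b = 36

Step 4: Verify.
13*(-102) + 37*(36) = 6 = 6 ✓

a = -102, b = 36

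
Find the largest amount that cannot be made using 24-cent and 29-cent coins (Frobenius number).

For two coprime denominations a and b, the Frobenius number (largest value not representable as a non-negative combination) is ab - a - b.
Here gcd(24, 29) = 1, so they are coprime.
F(24, 29) = 24·29 - 24 - 29 = 696 - 53 = 643

643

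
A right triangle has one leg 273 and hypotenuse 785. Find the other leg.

b² = c² - a² = 616225 - 74529 = 541696
b = 736

736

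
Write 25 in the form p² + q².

We need to find integers p, q > 0 such that p² + q² = 25.
Trying p = 3: q² = 25 - 3² = 25 - 9 = 16
q = 4
Check: 3² + 4² = 9 + 16 = 25 ✓

25 = 3² + 4²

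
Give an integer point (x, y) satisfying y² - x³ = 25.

Try small integer x values and check whether x³ + 25 is a perfect square.
x = 0: x³ + 25 = 0³ + 25 = 0 + 25 = 25
Is 25 a perfect square? 5² = 25 ✓
So (x, y) = (0, -5) is a solution.

x = 0, y = -5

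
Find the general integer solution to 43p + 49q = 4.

Step 1: Compute gcd(43, 49) = 1.
Since 1 divides 4, solutions exist.

Step 2: Find a particular solution using extended Euclidean algorithm.
We get p₀ = 32, q₀ = -28.
Check: 43*32 + 49*-28 = 4 = 4 ✓

Step 3: Write the general solution.
p = 32 + (49/1)t = 32 + 49t
q = -28 - (43/1)t = -28 - 43t
for any integer t.

p = 32 + 49t, q = -28 - 43t for integer t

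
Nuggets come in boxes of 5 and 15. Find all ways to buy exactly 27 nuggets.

We need non-negative integers (x, y) with 5x + 15y = 27.
For each x in 0..5, check if 27 - 5x is a non-negative multiple of 15.
No x yields an integer y ≥ 0.

No solution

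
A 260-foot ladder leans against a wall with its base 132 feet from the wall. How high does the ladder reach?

The ladder, wall, and ground form a right triangle with hypotenuse 260 and one leg 132.
By the Pythagorean theorem: h² = 260² - 132² = 67600 - 17424 = 50176
h = √50176 = 224 feet

224 feet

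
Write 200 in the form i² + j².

We need to find integers i, j > 0 such that i² + j² = 200.
Trying i = 2: j² = 200 - 2² = 200 - 4 = 196
j = 14
Check: 2² + 14² = 4 + 196 = 200 ✓

200 = 2² + 14²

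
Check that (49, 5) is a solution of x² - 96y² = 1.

Compute x² = 49² = 2401
Compute 96y² = 96·5² = 96·25 = 2400
x² - 96y² = 2401 - 2400 = 1
Since this equals 1, (49, 5) is a solution.

Yes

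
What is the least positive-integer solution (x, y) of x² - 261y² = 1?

We seek the smallest positive integers (x, y) with x² - 261y² = 1, i.e., x² = 261y² + 1.
Try successive y values:
y = 1: x² = 261·1² + 1 = 262, not a perfect square
y = 2: x² = 261·2² + 1 = 1045, not a perfect square
y = 3: x² = 261·3² + 1 = 2350, not a perfect square
... continuing the search (or via continued fractions) ...
y = 11891880: x² = 261·11891880² + 1 = 36909787392878401, x = 192119201 ✓

Verify: 192119201² - 261·11891880² = 36909787392878401 - 36909787392878400 = 1 ✓

x = 192119201, y = 11891880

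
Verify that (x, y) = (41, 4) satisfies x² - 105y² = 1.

Compute x² = 41² = 1681
Compute 105y² = 105·4² = 105·16 = 1680
x² - 105y² = 1681 - 1680 = 1
Since this equals 1, (41, 4) is a solution.

Yes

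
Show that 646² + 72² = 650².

Compute a² + b² = 646² + 72² = 417316 + 5184 = 422500
Compute c² = 650² = 422500
Since 422500 = 422500, confirmed.

Yes, it is a Pythagorean triple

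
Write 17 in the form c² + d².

We need to find integers c, d > 0 such that c² + d² = 17.
Trying c = 1: d² = 17 - 1² = 17 - 1 = 16
d = 4
Check: 1² + 4² = 1 + 16 = 17 ✓

17 = 1² + 4²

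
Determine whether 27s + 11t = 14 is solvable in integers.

Step 1: Compute gcd(27, 11).
gcd(27, 11) = 1

Step 2: Check divisibility.
Does 1 divide 14? 14 = 1 x 14, so yes.

By the theorem on linear Diophantine equations, 27s + 11t = 14 has integer solutions if and only if gcd(27, 11) divides 14. Since 1 | 14, solutions exist.

Yes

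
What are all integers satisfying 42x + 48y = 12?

Step 1: Compute gcd(42, 48) = 6.
Since 6 divides 12, solutions exist.

Step 2: Find a particular solution using extended Euclidean algorithm.
We get x₀ = -2, y₀ = 2.
Check: 42*-2 + 48*2 = 12 = 12 ✓

Step 3: Write the general solution.
x = -2 + (48/6)t = -2 + 8t
y = 2 - (42/6)t = 2 - 7t
for any integer t.

x = -2 + 8t, y = 2 - 7t for integer t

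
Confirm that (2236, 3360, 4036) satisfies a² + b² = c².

Compute a² + b² = 2236² + 3360² = 4999696 + 11289600 = 16289296
Compute c² = 4036² = 16289296
Since 16289296 = 16289296, confirmed.

Yes, it is a Pythagorean triple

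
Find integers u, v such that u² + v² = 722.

We need to find integers u, v > 0 such that u² + v² = 722.
Trying u = 19: v² = 722 - 19² = 722 - 361 = 361
v = 19
Check: 19² + 19² = 361 + 361 = 722 ✓

722 = 19² + 19²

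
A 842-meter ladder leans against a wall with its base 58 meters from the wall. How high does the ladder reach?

The ladder, wall, and ground form a right triangle with hypotenuse 842 and one leg 58.
By the Pythagorean theorem: h² = 842² - 58² = 708964 - 3364 = 705600
h = √705600 = 840 meters

840 meters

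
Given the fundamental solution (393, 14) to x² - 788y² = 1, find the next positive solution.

Solutions to x² - Dy² = 1 are generated by powers of (x₀ + y₀√D).
The next solution satisfies x₁ + y₁√788 = (x₀ + y₀√788)², giving:
x₁ = x₀² + 788y₀² = 393² + 788·14² = 154449 + 154448 = 308897
y₁ = 2x₀y₀ = 2·393·14 = 11004

Verify: 308897² - 788·11004² = 95417356609 - 95417356608 = 1 ✓

x = 308897, y = 11004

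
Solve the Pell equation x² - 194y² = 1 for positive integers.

We seek the smallest positive integers (x, y) with x² - 194y² = 1, i.e., x² = 194y² + 1.
Try successive y values:
y = 1: x² = 194·1² + 1 = 195, not a perfect square
y = 2: x² = 194·2² + 1 = 777, not a perfect square
y = 3: x² = 194·3² + 1 = 1747, not a perfect square
... continuing the search (or via continued fractions) ...
y = 14: x² = 194·14² + 1 = 38025, x = 195 ✓

Verify: 195² - 194·14² = 38025 - 38024 = 1 ✓

x = 195, y = 14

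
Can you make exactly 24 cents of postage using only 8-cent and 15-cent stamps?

We need non-negative x, y with 8x + 15y = 24.
gcd(8, 15) = 1 divides 24, so integer solutions exist.
Search for a non-negative one: x = 3 gives 15y = 24 - 24 = 0, so y = 0.
Check: 8·3 + 15·0 = 24 ✓

Yes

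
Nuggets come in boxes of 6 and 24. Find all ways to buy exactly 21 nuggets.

We need non-negative integers (x, y) with 6x + 24y = 21.
For each x in 0..3, check if 21 - 6x is a non-negative multiple of 24.
No x yields an integer y ≥ 0.

No solution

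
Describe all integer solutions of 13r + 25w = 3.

Step 1: Compute gcd(13, 25) = 1.
Since 1 divides 3, solutions exist.

Step 2: Find a particular solution using extended Euclidean algorithm.
We get r₀ = 6, w₀ = -3.
Check: 13*6 + 25*-3 = 3 = 3 ✓

Step 3: Write the general solution.
r = 6 + (25/1)t = 6 + 25t
w = -3 - (13/1)t = -3 - 13t
for any integer t.

r = 6 + 25t, w = -3 - 13t for integer t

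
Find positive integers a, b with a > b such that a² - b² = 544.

Factor: a² - b² = (a+b)(a-b) = 544.
We need two factors of 544 with the same parity.
Use a+b = 272 and a-b = 2 (product 272·2 = 544).
Adding: 2a = 274, so a = 137.
Subtracting: 2b = 270, so b = 135.
Check: 137² - 135² = 18769 - 18225 = 544 ✓

a = 137, b = 135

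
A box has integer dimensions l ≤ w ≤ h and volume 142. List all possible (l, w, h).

Iterate l from 1 to ⌊142^(1/3)⌋. For each l dividing 142, iterate w ≥ l with w dividing 142/l, and set h = 142/(l·w).
Triples found (2): (1×1×142), (1×2×71)

(1×1×142), (1×2×71)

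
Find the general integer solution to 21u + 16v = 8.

Step 1: Compute gcd(21, 16) = 1.
Since 1 divides 8, solutions exist.

Step 2: Find a particular solution using extended Euclidean algorithm.
We get u₀ = -24, v₀ = 32.
Check: 21*-24 + 16*32 = 8 = 8 ✓

Step 3: Write the general solution.
u = -24 + (16/1)t = -24 + 16t
v = 32 - (21/1)t = 32 - 21t
for any integer t.

u = -24 + 16t, v = 32 - 21t for integer t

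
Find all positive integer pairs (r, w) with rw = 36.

The positive divisors of 36 are: 1, 2, 3, 4, 6, 9, 12, 18, 36.
Each divisor d gives the pair (d, 36/d):
(1, 36), (2, 18), (3, 12), (4, 9), (6, 6), (9, 4), (12, 3), (18, 2), (36, 1)

(1, 36), (2, 18), (3, 12), (4, 9), (6, 6), (9, 4), (12, 3), (18, 2), (36, 1)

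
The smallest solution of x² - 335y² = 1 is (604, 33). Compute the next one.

Solutions to x² - Dy² = 1 are generated by powers of (x₀ + y₀√D).
The next solution satisfies x₁ + y₁√335 = (x₀ + y₀√335)², giving:
x₁ = x₀² + 335y₀² = 604² + 335·33² = 364816 + 364815 = 729631
y₁ = 2x₀y₀ = 2·604·33 = 39864

Verify: 729631² - 335·39864² = 532361396161 - 532361396160 = 1 ✓

x = 729631, y = 39864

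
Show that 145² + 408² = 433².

Compute a² + b²:
145² + 408² = 21025 + 166464 = 187489
Compute c²:
433² = 187489
Since 187489 = 187489, it is a Pythagorean triple.

Yes, it is a Pythagorean triple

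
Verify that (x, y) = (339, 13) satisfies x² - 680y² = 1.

Compute x² = 339² = 114921
Compute 680y² = 680·13² = 680·169 = 114920
x² - 680y² = 114921 - 114920 = 1
Since this equals 1, (339, 13) is a solution.

Yes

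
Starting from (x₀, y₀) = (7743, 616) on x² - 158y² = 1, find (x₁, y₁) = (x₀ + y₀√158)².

Solutions to x² - Dy² = 1 are generated by powers of (x₀ + y₀√D).
The next solution satisfies x₁ + y₁√158 = (x₀ + y₀√158)², giving:
x₁ = x₀² + 158y₀² = 7743² + 158·616² = 59954049 + 59954048 = 119908097
y₁ = 2x₀y₀ = 2·7743·616 = 9539376

Verify: 119908097² - 158·9539376² = 14377951726161409 - 14377951726161408 = 1 ✓

x = 119908097, y = 9539376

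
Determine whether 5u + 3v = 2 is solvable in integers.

Step 1: Compute gcd(5, 3).
gcd(5, 3) = 1

Step 2: Check divisibility.
Does 1 divide 2? 2 = 1 x 2, so yes.

By the theorem on linear Diophantine equations, 5u + 3v = 2 has integer solutions if and only if gcd(5, 3) divides 2. Since 1 | 2, solutions exist.

Yes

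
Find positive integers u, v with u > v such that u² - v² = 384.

Factor: u² - v² = (u+v)(u-v) = 384.
We need two factors of 384 with the same parity.
Use u+v = 192 and u-v = 2 (product 192·2 = 384).
Adding: 2u = 194, so u = 97.
Subtracting: 2v = 190, so v = 95.
Check: 97² - 95² = 9409 - 9025 = 384 ✓

u = 97, v = 95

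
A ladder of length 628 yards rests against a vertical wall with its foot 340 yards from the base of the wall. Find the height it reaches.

The ladder, wall, and ground form a right triangle with hypotenuse 628 and one leg 340.
By the Pythagorean theorem: h² = 628² - 340² = 394384 - 115600 = 278784
h = √278784 = 528 yards

528 yards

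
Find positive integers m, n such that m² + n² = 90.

Search for m with 90 - m² a perfect square.
m = 3: 90 - 3² = 90 - 9 = 81 = 9² ✓
So m = 3, n = 9.

m = 3, n = 9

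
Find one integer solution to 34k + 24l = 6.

Step 1: Check solvability.
gcd(34, 24) = 2
Since 2 divides 6, solutions exist.

Step 2: Apply extended Euclidean algorithm to find gcd.
We find integers such that 34*x0 + 24*y0 = 2

Step 3: Scale the particular solution.
Multiply by 6/2 = 3:
k = 15, l = -21

Step 4: Verify.
34*(15) + 24*(-21) = 6 = 6 ✓

k = 15, l = -21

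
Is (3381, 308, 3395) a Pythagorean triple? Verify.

Compute a² + b² = 3381² + 308² = 11431161 + 94864 = 11526025
Compute c² = 3395² = 11526025
Since 11526025 = 11526025, confirmed.

Yes, it is a Pythagorean triple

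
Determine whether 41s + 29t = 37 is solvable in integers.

Step 1: Compute gcd(41, 29).
gcd(41, 29) = 1

Step 2: Check divisibility.
Does 1 divide 37? 37 = 1 x 37, so yes.

By the theorem on linear Diophantine equations, 41s + 29t = 37 has integer solutions if and only if gcd(41, 29) divides 37. Since 1 | 37, solutions exist.

Yes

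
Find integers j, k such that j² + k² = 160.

We need to find integers j, k > 0 such that j² + k² = 160.
Trying j = 4: k² = 160 - 4² = 160 - 16 = 144
k = 12
Check: 4² + 12² = 16 + 144 = 160 ✓

160 = 4² + 12²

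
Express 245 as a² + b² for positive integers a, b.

We need to find integers a, b > 0 such that a² + b² = 245.
Trying a = 7: b² = 245 - 7² = 245 - 49 = 196
b = 14
Check: 7² + 14² = 49 + 196 = 245 ✓

245 = 7² + 14²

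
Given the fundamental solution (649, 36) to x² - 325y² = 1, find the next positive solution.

Solutions to x² - Dy² = 1 are generated by powers of (x₀ + y₀√D).
The next solution satisfies x₁ + y₁√325 = (x₀ + y₀√325)², giving:
x₁ = x₀² + 325y₀² = 649² + 325·36² = 421201 + 421200 = 842401
y₁ = 2x₀y₀ = 2·649·36 = 46728

Verify: 842401² - 325·46728² = 709639444801 - 709639444800 = 1 ✓

x = 842401, y = 46728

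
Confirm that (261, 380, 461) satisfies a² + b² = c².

Compute a² + b² = 261² + 380² = 68121 + 144400 = 212521
Compute c² = 461² = 212521
Since 212521 = 212521, confirmed.

Yes, it is a Pythagorean triple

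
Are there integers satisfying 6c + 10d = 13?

Step 1: Compute gcd(6, 10).
gcd(6, 10) = 2

Step 2: Check divisibility.
Does 2 divide 13? 13 = 2 x 6 + 1, so no.

By the theorem on linear Diophantine equations, 6c + 10d = 13 has integer solutions if and only if gcd(6, 10) divides 13. Since 2 does not divide 13, no solutions exist.

No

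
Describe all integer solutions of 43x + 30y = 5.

Step 1: Compute gcd(43, 30) = 1.
Since 1 divides 5, solutions exist.

Step 2: Find a particular solution using extended Euclidean algorithm.
We get x₀ = 35, y₀ = -50.
Check: 43*35 + 30*-50 = 5 = 5 ✓

Step 3: Write the general solution.
x = 35 + (30/1)t = 35 + 30t
y = -50 - (43/1)t = -50 - 43t
for any integer t.

x = 35 + 30t, y = -50 - 43t for integer t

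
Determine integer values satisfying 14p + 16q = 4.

Step 1: Check solvability.
gcd(14, 16) = 2
Since 2 divides 4, solutions exist.

Step 2: Apply extended Euclidean algorithm to find gcd.
We find integers such that 14*x0 + 16*y0 = 2

Step 3: Scale the particular solution.
Multiply by 4/2 = 2:
p = -2, q = 2

Step 4: Verify.
14*(-2) + 16*(2) = 4 = 4 ✓

p = -2, q = 2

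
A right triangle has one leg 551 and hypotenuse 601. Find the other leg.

b² = c² - a² = 361201 - 303601 = 57600
b = 240

240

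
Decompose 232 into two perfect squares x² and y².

We need to find integers x, y > 0 such that x² + y² = 232.
Trying x = 6: y² = 232 - 6² = 232 - 36 = 196
y = 14
Check: 6² + 14² = 36 + 196 = 232 ✓

232 = 6² + 14²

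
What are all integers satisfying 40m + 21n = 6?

Step 1: Compute gcd(40, 21) = 1.
Since 1 divides 6, solutions exist.

Step 2: Find a particular solution using extended Euclidean algorithm.
We get m₀ = 60, n₀ = -114.
Check: 40*60 + 21*-114 = 6 = 6 ✓

Step 3: Write the general solution.
m = 60 + (21/1)t = 60 + 21t
n = -114 - (40/1)t = -114 - 40t
for any integer t.

m = 60 + 21t, n = -114 - 40t for integer t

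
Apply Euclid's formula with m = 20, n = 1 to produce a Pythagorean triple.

a = m² - n² = 20² - 1² = 400 - 1 = 399
b = 2mn = 2·20·1 = 40
c = m² + n² = 400 + 1 = 401
Verify: 399² + 40² = 159201 + 1600 = 160801 = 401² ✓

(399, 40, 401)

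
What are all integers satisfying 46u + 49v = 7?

Step 1: Compute gcd(46, 49) = 1.
Since 1 divides 7, solutions exist.

Step 2: Find a particular solution using extended Euclidean algorithm.
We get u₀ = 112, v₀ = -105.
Check: 46*112 + 49*-105 = 7 = 7 ✓

Step 3: Write the general solution.
u = 112 + (49/1)t = 112 + 49t
v = -105 - (46/1)t = -105 - 46t
for any integer t.

u = 112 + 49t, v = -105 - 46t for integer t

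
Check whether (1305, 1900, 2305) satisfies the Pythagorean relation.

Compute a² + b²:
1305² + 1900² = 1703025 + 3610000 = 5313025
Compute c²:
2305² = 5313025
Since 5313025 = 5313025, it is a Pythagorean triple.

Yes, it is a Pythagorean triple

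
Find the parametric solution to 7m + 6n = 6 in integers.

Step 1: Compute gcd(7, 6) = 1.
Since 1 divides 6, solutions exist.

Step 2: Find a particular solution using extended Euclidean algorithm.
We get m₀ = 6, n₀ = -6.
Check: 7*6 + 6*-6 = 6 = 6 ✓

Step 3: Write the general solution.
m = 6 + (6/1)t = 6 + 6t
n = -6 - (7/1)t = -6 - 7t
for any integer t.

m = 6 + 6t, n = -6 - 7t for integer t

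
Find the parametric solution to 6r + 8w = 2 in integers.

Step 1: Compute gcd(6, 8) = 2.
Since 2 divides 2, solutions exist.

Step 2: Find a particular solution using extended Euclidean algorithm.
We get r₀ = -1, w₀ = 1.
Check: 6*-1 + 8*1 = 2 = 2 ✓

Step 3: Write the general solution.
r = -1 + (8/2)t = -1 + 4t
w = 1 - (6/2)t = 1 - 3t
for any integer t.

r = -1 + 4t, w = 1 - 3t for integer t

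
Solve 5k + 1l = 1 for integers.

Step 1: Check solvability.
gcd(5, 1) = 1
Since 1 divides 1, solutions exist.

Step 2: Apply extended Euclidean algorithm to find gcd.
We find integers such that 5*x0 + 1*y0 = 1

Step 3: Scale the particular solution.
Multiply by 1/1 = 1:
k = 0, l = 1

Step 4: Verify.
5*(0) + 1*(1) = 1 = 1 ✓

k = 0, l = 1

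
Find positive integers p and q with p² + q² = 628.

We need to find integers p, q > 0 such that p² + q² = 628.
Trying p = 12: q² = 628 - 12² = 628 - 144 = 484
q = 22
Check: 12² + 22² = 144 + 484 = 628 ✓

628 = 12² + 22²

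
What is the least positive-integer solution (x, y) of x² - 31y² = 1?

We seek the smallest positive integers (x, y) with x² - 31y² = 1, i.e., x² = 31y² + 1.
Try successive y values:
y = 1: x² = 31·1² + 1 = 32, not a perfect square
y = 2: x² = 31·2² + 1 = 125, not a perfect square
y = 3: x² = 31·3² + 1 = 280, not a perfect square
... continuing the search (or via continued fractions) ...
y = 273: x² = 31·273² + 1 = 2310400, x = 1520 ✓

Verify: 1520² - 31·273² = 2310400 - 2310399 = 1 ✓

x = 1520, y = 273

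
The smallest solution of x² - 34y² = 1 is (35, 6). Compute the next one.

Solutions to x² - Dy² = 1 are generated by powers of (x₀ + y₀√D).
The next solution satisfies x₁ + y₁√34 = (x₀ + y₀√34)², giving:
x₁ = x₀² + 34y₀² = 35² + 34·6² = 1225 + 1224 = 2449
y₁ = 2x₀y₀ = 2·35·6 = 420

Verify: 2449² - 34·420² = 5997601 - 5997600 = 1 ✓

x = 2449, y = 420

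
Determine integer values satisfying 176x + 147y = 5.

Step 1: Check solvability.
gcd(176, 147) = 1
Since 1 divides 5, solutions exist.

Step 2: Apply extended Euclidean algorithm to find gcd.
We find integers such that 176*x0 + 147*y0 = 1

Step 3: Scale the particular solution.
Multiply by 5/1 = 5:
x = 355, y = -425

Step 4: Verify.
176*(355) + 147*(-425) = 5 = 5 ✓

x = 355, y = -425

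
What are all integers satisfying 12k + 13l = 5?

Step 1: Compute gcd(12, 13) = 1.
Since 1 divides 5, solutions exist.

Step 2: Find a particular solution using extended Euclidean algorithm.
We get k₀ = -5, l₀ = 5.
Check: 12*-5 + 13*5 = 5 = 5 ✓

Step 3: Write the general solution.
k = -5 + (13/1)t = -5 + 13t
l = 5 - (12/1)t = 5 - 12t
for any integer t.

k = -5 + 13t, l = 5 - 12t for integer t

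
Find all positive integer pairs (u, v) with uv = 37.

The positive divisors of 37 are: 1, 37.
Each divisor d gives the pair (d, 37/d):
(1, 37), (37, 1)

(1, 37), (37, 1)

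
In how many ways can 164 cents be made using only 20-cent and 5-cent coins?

We need non-negative integers (x, y) with 20x + 5y = 164.
For each x from 0 to 8, check if (164 - 20x) is a non-negative multiple of 5.
Solutions (x, y): none
Count: 0

0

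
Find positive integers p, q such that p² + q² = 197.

Search for p with 197 - p² a perfect square.
p = 1: 197 - 1² = 197 - 1 = 196 = 14² ✓
So p = 1, q = 14.

p = 1, q = 14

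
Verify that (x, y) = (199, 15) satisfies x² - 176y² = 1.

Compute x² = 199² = 39601
Compute 176y² = 176·15² = 176·225 = 39600
x² - 176y² = 39601 - 39600 = 1
Since this equals 1, (199, 15) is a solution.

Yes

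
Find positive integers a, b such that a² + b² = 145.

Search for a with 145 - a² a perfect square.
a = 1: 145 - 1² = 145 - 1 = 144 = 12² ✓
So a = 1, b = 12.

a = 1, b = 12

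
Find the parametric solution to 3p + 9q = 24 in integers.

Step 1: Compute gcd(3, 9) = 3.
Since 3 divides 24, solutions exist.

Step 2: Find a particular solution using extended Euclidean algorithm.
We get p₀ = 8, q₀ = 0.
Check: 3*8 + 9*0 = 24 = 24 ✓

Step 3: Write the general solution.
p = 8 + (9/3)t = 8 + 3t
q = 0 - (3/3)t = 0 - 1t
for any integer t.

p = 8 + 3t, q = 0 - 1t for integer t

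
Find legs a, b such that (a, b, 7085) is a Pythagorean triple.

We need a² + b² = 7085² = 50197225.
Trying: 1325² + 6960² = 1755625 + 48441600 = 50197225 ✓

(1325, 6960, 7085)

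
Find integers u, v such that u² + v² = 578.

We need to find integers u, v > 0 such that u² + v² = 578.
Trying u = 7: v² = 578 - 7² = 578 - 49 = 529
v = 23
Check: 7² + 23² = 49 + 529 = 578 ✓

578 = 7² + 23²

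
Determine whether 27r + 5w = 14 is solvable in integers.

Step 1: Compute gcd(27, 5).
gcd(27, 5) = 1

Step 2: Check divisibility.
Does 1 divide 14? 14 = 1 x 14, so yes.

By the theorem on linear Diophantine equations, 27r + 5w = 14 has integer solutions if and only if gcd(27, 5) divides 14. Since 1 | 14, solutions exist.

Yes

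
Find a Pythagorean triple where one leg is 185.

We need the other leg and hypotenuse such that 185² + x² = c².
Take x = 672, c = 697: 185² + 672² = 34225 + 451584 = 485809 = 697² ✓
Triple: (185, 672, 697)

(185, 672, 697)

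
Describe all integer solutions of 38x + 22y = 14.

Step 1: Compute gcd(38, 22) = 2.
Since 2 divides 14, solutions exist.

Step 2: Find a particular solution using extended Euclidean algorithm.
We get x₀ = -28, y₀ = 49.
Check: 38*-28 + 22*49 = 14 = 14 ✓

Step 3: Write the general solution.
x = -28 + (22/2)t = -28 + 11t
y = 49 - (38/2)t = 49 - 19t
for any integer t.

x = -28 + 11t, y = 49 - 19t for integer t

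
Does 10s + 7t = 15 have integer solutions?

Step 1: Compute gcd(10, 7).
gcd(10, 7) = 1

Step 2: Check divisibility.
Does 1 divide 15? 15 = 1 x 15, so yes.

By the theorem on linear Diophantine equations, 10s + 7t = 15 has integer solutions if and only if gcd(10, 7) divides 15. Since 1 | 15, solutions exist.

Yes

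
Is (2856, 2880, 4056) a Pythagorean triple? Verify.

Compute a² + b² = 2856² + 2880² = 8156736 + 8294400 = 16451136
Compute c² = 4056² = 16451136
Since 16451136 = 16451136, confirmed.

Yes, it is a Pythagorean triple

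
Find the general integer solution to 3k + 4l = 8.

Step 1: Compute gcd(3, 4) = 1.
Since 1 divides 8, solutions exist.

Step 2: Find a particular solution using extended Euclidean algorithm.
We get k₀ = -8, l₀ = 8.
Check: 3*-8 + 4*8 = 8 = 8 ✓

Step 3: Write the general solution.
k = -8 + (4/1)t = -8 + 4t
l = 8 - (3/1)t = 8 - 3t
for any integer t.

k = -8 + 4t, l = 8 - 3t for integer t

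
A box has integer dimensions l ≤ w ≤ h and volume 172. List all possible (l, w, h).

Iterate l from 1 to ⌊172^(1/3)⌋. For each l dividing 172, iterate w ≥ l with w dividing 172/l, and set h = 172/(l·w).
Triples found (4): (1×1×172), (1×2×86), (1×4×43), (2×2×43)

(1×1×172), (1×2×86), (1×4×43), (2×2×43)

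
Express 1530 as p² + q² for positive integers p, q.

We need to find integers p, q > 0 such that p² + q² = 1530.
Trying p = 3: q² = 1530 - 3² = 1530 - 9 = 1521
q = 39
Check: 3² + 39² = 9 + 1521 = 1530 ✓

1530 = 3² + 39²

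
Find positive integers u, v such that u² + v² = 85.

Search for u with 85 - u² a perfect square.
u = 2: 85 - 2² = 85 - 4 = 81 = 9² ✓
So u = 2, v = 9.

u = 2, v = 9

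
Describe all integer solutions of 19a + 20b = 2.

Step 1: Compute gcd(19, 20) = 1.
Since 1 divides 2, solutions exist.

Step 2: Find a particular solution using extended Euclidean algorithm.
We get a₀ = -2, b₀ = 2.
Check: 19*-2 + 20*2 = 2 = 2 ✓

Step 3: Write the general solution.
a = -2 + (20/1)t = -2 + 20t
b = 2 - (19/1)t = 2 - 19t
for any integer t.

a = -2 + 20t, b = 2 - 19t for integer t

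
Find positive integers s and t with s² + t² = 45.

We need to find integers s, t > 0 such that s² + t² = 45.
Trying s = 3: t² = 45 - 3² = 45 - 9 = 36
t = 6
Check: 3² + 6² = 9 + 36 = 45 ✓

45 = 3² + 6²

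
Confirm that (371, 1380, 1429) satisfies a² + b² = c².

Compute a² + b² = 371² + 1380² = 137641 + 1904400 = 2042041
Compute c² = 1429² = 2042041
Since 2042041 = 2042041, confirmed.

Yes, it is a Pythagorean triple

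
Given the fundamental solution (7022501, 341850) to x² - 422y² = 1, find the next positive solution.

Solutions to x² - Dy² = 1 are generated by powers of (x₀ + y₀√D).
The next solution satisfies x₁ + y₁√422 = (x₀ + y₀√422)², giving:
x₁ = x₀² + 422y₀² = 7022501² + 422·341850² = 49315520295001 + 49315520295000 = 98631040590001
y₁ = 2x₀y₀ = 2·7022501·341850 = 4801283933700

Verify: 98631040590001² - 422·4801283933700² = 9728082167866424810181180001 - 9728082167866424810181180000 = 1 ✓

x = 98631040590001, y = 4801283933700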